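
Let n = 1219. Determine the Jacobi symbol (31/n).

-1

Reciprocity: 31 ≡ 3 and 1219 ≡ 3 (mod 4), so (31/1219) = −(1219/31).
Reduce top mod 31: now compute (10/31).
Pull out 2: since 31 ≡ 7 (mod 8), (2/31) = +1.
Reciprocity: 5 ≡ 1 and 31 ≡ 3 (mod 4), so (5/31) = +(31/5).
Reduce top mod 5: now compute (1/5).
Reached (1/5) = 1. Collecting the sign flips along the way, the symbol is -1.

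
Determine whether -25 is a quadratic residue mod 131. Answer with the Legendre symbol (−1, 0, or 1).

Euler's criterion: (-25/131) ≡ 106^65 (mod 131).
106^2 ≡ 101 (mod 131)
106^4 ≡ 114 (mod 131)
106^8 ≡ 27 (mod 131)
106^16 ≡ 74 (mod 131)
106^32 ≡ 105 (mod 131)
106^64 ≡ 21 (mod 131)
106^65 = 106^(64+1) ≡ 130 (mod 131).
Result is 130 ≡ −1, so (-25/131) = −1.

-1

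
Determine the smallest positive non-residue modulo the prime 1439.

(2/1439) = +1, so 2 is a residue.
(3/1439) = +1, so 3 is a residue.
(4/1439) = +1, so 4 is a residue.
(5/1439) = +1, so 5 is a residue.
(6/1439) = +1, so 6 is a residue.
(7/1439) = −1, so 7 is the smallest positive non-residue mod 1439.

7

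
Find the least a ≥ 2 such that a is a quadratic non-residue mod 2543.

5

(2/2543) = +1, so 2 is a residue.
(3/2543) = +1, so 3 is a residue.
(4/2543) = +1, so 4 is a residue.
(5/2543) = −1, so 5 is the smallest positive non-residue mod 2543.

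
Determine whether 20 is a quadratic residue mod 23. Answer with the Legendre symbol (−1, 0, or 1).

Pull out 2^2: since 23 ≡ 7 (mod 8), (2/23) = +1, so (2/23)^2 = +1.
Reciprocity: 5 ≡ 1 and 23 ≡ 3 (mod 4), so (5/23) = +(23/5).
Reduce top mod 5: now compute (3/5).
Reciprocity: 3 ≡ 3 and 5 ≡ 1 (mod 4), so (3/5) = +(5/3).
Reduce top mod 3: now compute (2/3).
Pull out 2: since 3 ≡ 3 (mod 8), (2/3) = -1.
Reached (1/3) = 1. Collecting the sign flips along the way, the symbol is -1.

-1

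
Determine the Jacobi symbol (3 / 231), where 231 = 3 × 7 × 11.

Reciprocity: 3 ≡ 3 and 231 ≡ 3 (mod 4), so (3/231) = −(231/3).
Reduce top mod 3: now compute (0/3).
Top reduces to 0: gcd > 1, so the symbol is 0.

0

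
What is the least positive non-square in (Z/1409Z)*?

3

(2/1409) = +1, so 2 is a residue.
(3/1409) = −1, so 3 is the smallest positive non-residue mod 1409.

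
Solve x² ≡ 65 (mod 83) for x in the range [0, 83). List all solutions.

Since 83 ≡ 3 (mod 4), a square root of 65 is 65^((83+1)/4) = 65^21 mod 83.
Repeated squaring: 65^2≡75, 65^4≡64, 65^8≡29, 65^16≡11 (mod 83).
65^21 = 65^(16+4+1) ≡ 27 (mod 83).
Check: 27² = 729 ≡ 65 (mod 83). The two roots are 27 and 56.

27, 56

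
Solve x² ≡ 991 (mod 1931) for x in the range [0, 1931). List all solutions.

369, 1562

Since 1931 ≡ 3 (mod 4), a square root of 991 is 991^((1931+1)/4) = 991^483 mod 1931.
Repeated squaring: 991^2≡1133, 991^4≡1505, 991^8≡1893, 991^16≡1444, 991^32≡1587, 991^64≡545, 991^128≡1582, 991^256≡148 (mod 1931).
991^483 = 991^(256+128+64+32+2+1) ≡ 369 (mod 1931).
Check: 369² = 136161 ≡ 991 (mod 1931). The two roots are 369 and 1562.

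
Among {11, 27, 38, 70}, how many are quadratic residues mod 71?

(11/71) = -1 → non-residue.
(27/71) = +1 → QR.
(38/71) = +1 → QR.
(70/71) = -1 → non-residue.
Total quadratic residues among the 4: 2.

2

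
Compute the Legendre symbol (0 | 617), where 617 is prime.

Top reduces to 0: gcd > 1, so the symbol is 0.

0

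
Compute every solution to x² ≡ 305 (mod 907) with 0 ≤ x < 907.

Since 907 ≡ 3 (mod 4), a square root of 305 is 305^((907+1)/4) = 305^227 mod 907.
Repeated squaring: 305^2≡511, 305^4≡812, 305^8≡862, 305^16≡211, 305^32≡78, 305^64≡642, 305^128≡386 (mod 907).
305^227 = 305^(128+64+32+2+1) ≡ 410 (mod 907).
Check: 410² = 168100 ≡ 305 (mod 907). The two roots are 410 and 497.

410, 497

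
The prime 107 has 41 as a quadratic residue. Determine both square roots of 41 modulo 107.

24, 83

Since 107 ≡ 3 (mod 4), a square root of 41 is 41^((107+1)/4) = 41^27 mod 107.
Repeated squaring: 41^2≡76, 41^4≡105, 41^8≡4, 41^16≡16 (mod 107).
41^27 = 41^(16+8+2+1) ≡ 83 (mod 107).
Check: 83² = 6889 ≡ 41 (mod 107). The two roots are 24 and 83.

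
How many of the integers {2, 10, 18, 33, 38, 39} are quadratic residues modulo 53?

2

(2/53) = -1 → non-residue.
(10/53) = +1 → QR.
(18/53) = -1 → non-residue.
(33/53) = -1 → non-residue.
(38/53) = +1 → QR.
(39/53) = -1 → non-residue.
Total quadratic residues among the 6: 2.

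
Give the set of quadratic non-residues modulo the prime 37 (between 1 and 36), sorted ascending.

Square k = 1,…,18 (k and 37−k give the same square):
1²=1, 2²=4, 3²=9, 4²=16, 5²=25, 6²=36, 7²≡12, 8²≡27, 9²≡7, 10²≡26, 11²≡10, 12²≡33, 13²≡21, 14²≡11, 15²≡3, 16²≡34, 17²≡30, 18²≡28 (mod 37).
The residues are {1, 3, 4, 7, 9, 10, 11, 12, 16, 21, 25, 26, 27, 28, 30, 33, 34, 36}; the non-residues are the remaining 18 nonzero classes.

2, 5, 6, 8, 13, 14, 15, 17, 18, 19, 20, 22, 23, 24, 29, 31, 32, 35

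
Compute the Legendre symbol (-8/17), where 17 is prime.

Euler's criterion: (-8/17) ≡ 9^8 (mod 17).
9^2 ≡ 13 (mod 17)
9^4 ≡ 16 (mod 17)
9^8 ≡ 1 (mod 17)
9^8 = 9^(8) ≡ 1 (mod 17).
Result is 1, so (-8/17) = 1.

1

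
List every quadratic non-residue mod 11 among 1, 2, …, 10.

2,6,7,8,10

Square k = 1,…,5 (k and 11−k give the same square):
1²=1, 2²=4, 3²=9, 4²≡5, 5²≡3 (mod 11).
The residues are {1, 3, 4, 5, 9}; the non-residues are the remaining 5 nonzero classes.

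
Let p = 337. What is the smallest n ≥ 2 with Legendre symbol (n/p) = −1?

5

(2/337) = +1, so 2 is a residue.
(3/337) = +1, so 3 is a residue.
(4/337) = +1, so 4 is a residue.
(5/337) = −1, so 5 is the smallest positive non-residue mod 337.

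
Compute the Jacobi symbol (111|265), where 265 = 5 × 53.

-1

Reciprocity: 111 ≡ 3 and 265 ≡ 1 (mod 4), so (111/265) = +(265/111).
Reduce top mod 111: now compute (43/111).
Reciprocity: 43 ≡ 3 and 111 ≡ 3 (mod 4), so (43/111) = −(111/43).
Reduce top mod 43: now compute (25/43).
Reciprocity: 25 ≡ 1 and 43 ≡ 3 (mod 4), so (25/43) = +(43/25).
Reduce top mod 25: now compute (18/25).
Pull out 2: since 25 ≡ 1 (mod 8), (2/25) = +1.
Reciprocity: 9 ≡ 1 and 25 ≡ 1 (mod 4), so (9/25) = +(25/9).
Reduce top mod 9: now compute (7/9).
Reciprocity: 7 ≡ 3 and 9 ≡ 1 (mod 4), so (7/9) = +(9/7).
Reduce top mod 7: now compute (2/7).
Pull out 2: since 7 ≡ 7 (mod 8), (2/7) = +1.
Reached (1/7) = 1. Collecting the sign flips along the way, the symbol is -1.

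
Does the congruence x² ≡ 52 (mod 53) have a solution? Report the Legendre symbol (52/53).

Pull out 2^2: since 53 ≡ 5 (mod 8), (2/53) = -1, so (2/53)^2 = +1.
Reciprocity: 13 ≡ 1 and 53 ≡ 1 (mod 4), so (13/53) = +(53/13).
Reduce top mod 13: now compute (1/13).
Reached (1/13) = 1. Collecting the sign flips along the way, the symbol is +1.

1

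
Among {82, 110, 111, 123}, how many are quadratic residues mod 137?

(82/137) = -1 → non-residue.
(110/137) = -1 → non-residue.
(111/137) = -1 → non-residue.
(123/137) = +1 → QR.
Total quadratic residues among the 4: 1.

1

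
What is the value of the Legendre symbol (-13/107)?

Euler's criterion: (-13/107) ≡ 94^53 (mod 107).
94^2 ≡ 62 (mod 107)
94^4 ≡ 99 (mod 107)
94^8 ≡ 64 (mod 107)
94^16 ≡ 30 (mod 107)
94^32 ≡ 44 (mod 107)
94^53 = 94^(32+16+4+1) ≡ 106 (mod 107).
Result is 106 ≡ −1, so (-13/107) = −1.

-1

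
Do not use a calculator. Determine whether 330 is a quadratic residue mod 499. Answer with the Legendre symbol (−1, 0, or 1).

-1

Euler's criterion: (330/499) ≡ 330^249 (mod 499).
330^2 ≡ 118 (mod 499)
330^4 ≡ 451 (mod 499)
330^8 ≡ 308 (mod 499)
330^16 ≡ 54 (mod 499)
330^32 ≡ 421 (mod 499)
330^64 ≡ 96 (mod 499)
330^128 ≡ 234 (mod 499)
330^249 = 330^(128+64+32+16+8+1) ≡ 498 (mod 499).
Result is 498 ≡ −1, so (330/499) = −1.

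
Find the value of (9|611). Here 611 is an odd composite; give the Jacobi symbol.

1

Reciprocity: 9 ≡ 1 and 611 ≡ 3 (mod 4), so (9/611) = +(611/9).
Reduce top mod 9: now compute (8/9).
Pull out 2^3: since 9 ≡ 1 (mod 8), (2/9) = +1, so (2/9)^3 = +1.
Reached (1/9) = 1. Collecting the sign flips along the way, the symbol is +1.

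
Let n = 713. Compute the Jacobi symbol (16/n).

Pull out 2^4: since 713 ≡ 1 (mod 8), (2/713) = +1, so (2/713)^4 = +1.
Reached (1/713) = 1. Collecting the sign flips along the way, the symbol is +1.

1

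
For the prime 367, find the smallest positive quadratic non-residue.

3

(2/367) = +1, so 2 is a residue.
(3/367) = −1, so 3 is the smallest positive non-residue mod 367.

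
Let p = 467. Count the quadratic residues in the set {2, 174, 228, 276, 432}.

3

(2/467) = -1 → non-residue.
(174/467) = +1 → QR.
(228/467) = -1 → non-residue.
(276/467) = +1 → QR.
(432/467) = +1 → QR.
Total quadratic residues among the 5: 3.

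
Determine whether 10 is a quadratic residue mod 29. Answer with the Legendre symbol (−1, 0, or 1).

-1

Euler's criterion: (10/29) ≡ 10^14 (mod 29).
10^2 ≡ 13 (mod 29)
10^4 ≡ 24 (mod 29)
10^8 ≡ 25 (mod 29)
10^14 = 10^(8+4+2) ≡ 28 (mod 29).
Result is 28 ≡ −1, so (10/29) = −1.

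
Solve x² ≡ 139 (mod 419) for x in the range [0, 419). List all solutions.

90, 329

Since 419 ≡ 3 (mod 4), a square root of 139 is 139^((419+1)/4) = 139^105 mod 419.
Repeated squaring: 139^2≡47, 139^4≡114, 139^8≡7, 139^16≡49, 139^32≡306, 139^64≡199 (mod 419).
139^105 = 139^(64+32+8+1) ≡ 329 (mod 419).
Check: 329² = 108241 ≡ 139 (mod 419). The two roots are 90 and 329.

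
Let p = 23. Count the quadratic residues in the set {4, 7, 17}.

1

(4/23) = +1 → QR.
(7/23) = -1 → non-residue.
(17/23) = -1 → non-residue.
Total quadratic residues among the 3: 1.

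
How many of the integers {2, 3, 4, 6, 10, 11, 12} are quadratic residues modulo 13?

(2/13) = -1 → non-residue.
(3/13) = +1 → QR.
(4/13) = +1 → QR.
(6/13) = -1 → non-residue.
(10/13) = +1 → QR.
(11/13) = -1 → non-residue.
(12/13) = +1 → QR.
Total quadratic residues among the 7: 4.

4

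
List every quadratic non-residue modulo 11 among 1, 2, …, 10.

Square k = 1,…,5 (k and 11−k give the same square):
1²=1, 2²=4, 3²=9, 4²≡5, 5²≡3 (mod 11).
The residues are {1, 3, 4, 5, 9}; the non-residues are the remaining 5 nonzero classes.

2,6,7,8,10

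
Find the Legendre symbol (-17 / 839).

First reduce: -17 ≡ 822 (mod 839).
Pull out 2: since 839 ≡ 7 (mod 8), (2/839) = +1.
Reciprocity: 411 ≡ 3 and 839 ≡ 3 (mod 4), so (411/839) = −(839/411).
Reduce top mod 411: now compute (17/411).
Reciprocity: 17 ≡ 1 and 411 ≡ 3 (mod 4), so (17/411) = +(411/17).
Reduce top mod 17: now compute (3/17).
Reciprocity: 3 ≡ 3 and 17 ≡ 1 (mod 4), so (3/17) = +(17/3).
Reduce top mod 3: now compute (2/3).
Pull out 2: since 3 ≡ 3 (mod 8), (2/3) = -1.
Reached (1/3) = 1. Collecting the sign flips along the way, the symbol is +1.

1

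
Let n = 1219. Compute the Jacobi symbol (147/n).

Reciprocity: 147 ≡ 3 and 1219 ≡ 3 (mod 4), so (147/1219) = −(1219/147).
Reduce top mod 147: now compute (43/147).
Reciprocity: 43 ≡ 3 and 147 ≡ 3 (mod 4), so (43/147) = −(147/43).
Reduce top mod 43: now compute (18/43).
Pull out 2: since 43 ≡ 3 (mod 8), (2/43) = -1.
Reciprocity: 9 ≡ 1 and 43 ≡ 3 (mod 4), so (9/43) = +(43/9).
Reduce top mod 9: now compute (7/9).
Reciprocity: 7 ≡ 3 and 9 ≡ 1 (mod 4), so (7/9) = +(9/7).
Reduce top mod 7: now compute (2/7).
Pull out 2: since 7 ≡ 7 (mod 8), (2/7) = +1.
Reached (1/7) = 1. Collecting the sign flips along the way, the symbol is -1.

-1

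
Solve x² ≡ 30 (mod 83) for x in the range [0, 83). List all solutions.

Since 83 ≡ 3 (mod 4), a square root of 30 is 30^((83+1)/4) = 30^21 mod 83.
Repeated squaring: 30^2≡70, 30^4≡3, 30^8≡9, 30^16≡81 (mod 83).
30^21 = 30^(16+4+1) ≡ 69 (mod 83).
Check: 69² = 4761 ≡ 30 (mod 83). The two roots are 14 and 69.

14, 69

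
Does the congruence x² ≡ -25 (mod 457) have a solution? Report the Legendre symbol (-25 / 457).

1

First reduce: -25 ≡ 432 (mod 457).
Pull out 2^4: since 457 ≡ 1 (mod 8), (2/457) = +1, so (2/457)^4 = +1.
Reciprocity: 27 ≡ 3 and 457 ≡ 1 (mod 4), so (27/457) = +(457/27).
Reduce top mod 27: now compute (25/27).
Reciprocity: 25 ≡ 1 and 27 ≡ 3 (mod 4), so (25/27) = +(27/25).
Reduce top mod 25: now compute (2/25).
Pull out 2: since 25 ≡ 1 (mod 8), (2/25) = +1.
Reached (1/25) = 1. Collecting the sign flips along the way, the symbol is +1.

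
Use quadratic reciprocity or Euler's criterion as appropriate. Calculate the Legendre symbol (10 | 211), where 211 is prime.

Pull out 2: since 211 ≡ 3 (mod 8), (2/211) = -1.
Reciprocity: 5 ≡ 1 and 211 ≡ 3 (mod 4), so (5/211) = +(211/5).
Reduce top mod 5: now compute (1/5).
Reached (1/5) = 1. Collecting the sign flips along the way, the symbol is -1.

-1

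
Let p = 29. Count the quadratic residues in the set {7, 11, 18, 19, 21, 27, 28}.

(7/29) = +1 → QR.
(11/29) = -1 → non-residue.
(18/29) = -1 → non-residue.
(19/29) = -1 → non-residue.
(21/29) = -1 → non-residue.
(27/29) = -1 → non-residue.
(28/29) = +1 → QR.
Total quadratic residues among the 7: 2.

2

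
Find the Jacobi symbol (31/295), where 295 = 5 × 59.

Reciprocity: 31 ≡ 3 and 295 ≡ 3 (mod 4), so (31/295) = −(295/31).
Reduce top mod 31: now compute (16/31).
Pull out 2^4: since 31 ≡ 7 (mod 8), (2/31) = +1, so (2/31)^4 = +1.
Reached (1/31) = 1. Collecting the sign flips along the way, the symbol is -1.

-1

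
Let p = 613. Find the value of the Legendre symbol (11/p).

-1

Reciprocity: 11 ≡ 3 and 613 ≡ 1 (mod 4), so (11/613) = +(613/11).
Reduce top mod 11: now compute (8/11).
Pull out 2^3: since 11 ≡ 3 (mod 8), (2/11) = -1, so (2/11)^3 = -1.
Reached (1/11) = 1. Collecting the sign flips along the way, the symbol is -1.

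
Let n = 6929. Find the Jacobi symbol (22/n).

Pull out 2: since 6929 ≡ 1 (mod 8), (2/6929) = +1.
Reciprocity: 11 ≡ 3 and 6929 ≡ 1 (mod 4), so (11/6929) = +(6929/11).
Reduce top mod 11: now compute (10/11).
Pull out 2: since 11 ≡ 3 (mod 8), (2/11) = -1.
Reciprocity: 5 ≡ 1 and 11 ≡ 3 (mod 4), so (5/11) = +(11/5).
Reduce top mod 5: now compute (1/5).
Reached (1/5) = 1. Collecting the sign flips along the way, the symbol is -1.

-1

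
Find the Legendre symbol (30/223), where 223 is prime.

1

Euler's criterion: (30/223) ≡ 30^111 (mod 223).
30^2 ≡ 8 (mod 223)
30^4 ≡ 64 (mod 223)
30^8 ≡ 82 (mod 223)
30^16 ≡ 34 (mod 223)
30^32 ≡ 41 (mod 223)
30^64 ≡ 120 (mod 223)
30^111 = 30^(64+32+8+4+2+1) ≡ 1 (mod 223).
Result is 1, so (30/223) = 1.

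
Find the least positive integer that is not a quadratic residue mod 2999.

(2/2999) = +1, so 2 is a residue.
(3/2999) = +1, so 3 is a residue.
(4/2999) = +1, so 4 is a residue.
(5/2999) = +1, so 5 is a residue.
(6/2999) = +1, so 6 is a residue.
(7/2999) = +1, so 7 is a residue.
(8/2999) = +1, so 8 is a residue.
(9/2999) = +1, so 9 is a residue.
(10/2999) = +1, so 10 is a residue.
(11/2999) = +1, so 11 is a residue.
(12/2999) = +1, so 12 is a residue.
(13/2999) = +1, so 13 is a residue.
(14/2999) = +1, so 14 is a residue.
(15/2999) = +1, so 15 is a residue.
(16/2999) = +1, so 16 is a residue.
(17/2999) = −1, so 17 is the smallest positive non-residue mod 2999.

17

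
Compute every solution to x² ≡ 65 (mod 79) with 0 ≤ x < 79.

Since 79 ≡ 3 (mod 4), a square root of 65 is 65^((79+1)/4) = 65^20 mod 79.
Repeated squaring: 65^2≡38, 65^4≡22, 65^8≡10, 65^16≡21 (mod 79).
65^20 = 65^(16+4) ≡ 67 (mod 79).
Check: 67² = 4489 ≡ 65 (mod 79). The two roots are 12 and 67.

12, 67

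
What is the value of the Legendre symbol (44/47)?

Pull out 2^2: since 47 ≡ 7 (mod 8), (2/47) = +1, so (2/47)^2 = +1.
Reciprocity: 11 ≡ 3 and 47 ≡ 3 (mod 4), so (11/47) = −(47/11).
Reduce top mod 11: now compute (3/11).
Reciprocity: 3 ≡ 3 and 11 ≡ 3 (mod 4), so (3/11) = −(11/3).
Reduce top mod 3: now compute (2/3).
Pull out 2: since 3 ≡ 3 (mod 8), (2/3) = -1.
Reached (1/3) = 1. Collecting the sign flips along the way, the symbol is -1.

-1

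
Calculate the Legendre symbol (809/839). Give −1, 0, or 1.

-1

Reciprocity: 809 ≡ 1 and 839 ≡ 3 (mod 4), so (809/839) = +(839/809).
Reduce top mod 809: now compute (30/809).
Pull out 2: since 809 ≡ 1 (mod 8), (2/809) = +1.
Reciprocity: 15 ≡ 3 and 809 ≡ 1 (mod 4), so (15/809) = +(809/15).
Reduce top mod 15: now compute (14/15).
Pull out 2: since 15 ≡ 7 (mod 8), (2/15) = +1.
Reciprocity: 7 ≡ 3 and 15 ≡ 3 (mod 4), so (7/15) = −(15/7).
Reduce top mod 7: now compute (1/7).
Reached (1/7) = 1. Collecting the sign flips along the way, the symbol is -1.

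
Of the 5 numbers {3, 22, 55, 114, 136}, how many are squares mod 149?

2

(3/149) = -1 → non-residue.
(22/149) = +1 → QR.
(55/149) = -1 → non-residue.
(114/149) = +1 → QR.
(136/149) = -1 → non-residue.
Total quadratic residues among the 5: 2.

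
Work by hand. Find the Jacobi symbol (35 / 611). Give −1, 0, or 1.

Reciprocity: 35 ≡ 3 and 611 ≡ 3 (mod 4), so (35/611) = −(611/35).
Reduce top mod 35: now compute (16/35).
Pull out 2^4: since 35 ≡ 3 (mod 8), (2/35) = -1, so (2/35)^4 = +1.
Reached (1/35) = 1. Collecting the sign flips along the way, the symbol is -1.

-1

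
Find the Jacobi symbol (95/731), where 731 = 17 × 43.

Reciprocity: 95 ≡ 3 and 731 ≡ 3 (mod 4), so (95/731) = −(731/95).
Reduce top mod 95: now compute (66/95).
Pull out 2: since 95 ≡ 7 (mod 8), (2/95) = +1.
Reciprocity: 33 ≡ 1 and 95 ≡ 3 (mod 4), so (33/95) = +(95/33).
Reduce top mod 33: now compute (29/33).
Reciprocity: 29 ≡ 1 and 33 ≡ 1 (mod 4), so (29/33) = +(33/29).
Reduce top mod 29: now compute (4/29).
Pull out 2^2: since 29 ≡ 5 (mod 8), (2/29) = -1, so (2/29)^2 = +1.
Reached (1/29) = 1. Collecting the sign flips along the way, the symbol is -1.

-1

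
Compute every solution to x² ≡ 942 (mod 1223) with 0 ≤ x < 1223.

461, 762

Since 1223 ≡ 3 (mod 4), a square root of 942 is 942^((1223+1)/4) = 942^306 mod 1223.
Repeated squaring: 942^2≡689, 942^4≡197, 942^8≡896, 942^16≡528, 942^32≡1163, 942^64≡1154, 942^128≡1092, 942^256≡39 (mod 1223).
942^306 = 942^(256+32+16+2) ≡ 762 (mod 1223).
Check: 762² = 580644 ≡ 942 (mod 1223). The two roots are 461 and 762.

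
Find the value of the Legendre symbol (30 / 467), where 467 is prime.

Pull out 2: since 467 ≡ 3 (mod 8), (2/467) = -1.
Reciprocity: 15 ≡ 3 and 467 ≡ 3 (mod 4), so (15/467) = −(467/15).
Reduce top mod 15: now compute (2/15).
Pull out 2: since 15 ≡ 7 (mod 8), (2/15) = +1.
Reached (1/15) = 1. Collecting the sign flips along the way, the symbol is +1.

1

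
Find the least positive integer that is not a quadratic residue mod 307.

(2/307) = −1, so 2 is the smallest positive non-residue mod 307.

2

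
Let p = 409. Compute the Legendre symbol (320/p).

Pull out 2^6: since 409 ≡ 1 (mod 8), (2/409) = +1, so (2/409)^6 = +1.
Reciprocity: 5 ≡ 1 and 409 ≡ 1 (mod 4), so (5/409) = +(409/5).
Reduce top mod 5: now compute (4/5).
Pull out 2^2: since 5 ≡ 5 (mod 8), (2/5) = -1, so (2/5)^2 = +1.
Reached (1/5) = 1. Collecting the sign flips along the way, the symbol is +1.

1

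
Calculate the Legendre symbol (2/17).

Pull out 2: since 17 ≡ 1 (mod 8), (2/17) = +1.
Reached (1/17) = 1. Collecting the sign flips along the way, the symbol is +1.

1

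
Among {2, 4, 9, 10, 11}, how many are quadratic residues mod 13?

3

(2/13) = -1 → non-residue.
(4/13) = +1 → QR.
(9/13) = +1 → QR.
(10/13) = +1 → QR.
(11/13) = -1 → non-residue.
Total quadratic residues among the 5: 3.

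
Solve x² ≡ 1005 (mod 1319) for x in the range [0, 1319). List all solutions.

526, 793

Since 1319 ≡ 3 (mod 4), a square root of 1005 is 1005^((1319+1)/4) = 1005^330 mod 1319.
Repeated squaring: 1005^2≡990, 1005^4≡83, 1005^8≡294, 1005^16≡701, 1005^32≡733, 1005^64≡456, 1005^128≡853, 1005^256≡840 (mod 1319).
1005^330 = 1005^(256+64+8+2) ≡ 793 (mod 1319).
Check: 793² = 628849 ≡ 1005 (mod 1319). The two roots are 526 and 793.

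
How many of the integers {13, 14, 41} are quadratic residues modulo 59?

1

(13/59) = -1 → non-residue.
(14/59) = -1 → non-residue.
(41/59) = +1 → QR.
Total quadratic residues among the 3: 1.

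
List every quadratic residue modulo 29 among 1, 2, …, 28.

Square k = 1,…,14 (k and 29−k give the same square):
1²=1, 2²=4, 3²=9, 4²=16, 5²=25, 6²≡7, 7²≡20, 8²≡6, 9²≡23, 10²≡13, 11²≡5, 12²≡28, 13²≡24, 14²≡22 (mod 29).
So the quadratic residues mod 29 are {1, 4, 5, 6, 7, 9, 13, 16, 20, 22, 23, 24, 25, 28}.

1 4 5 6 7 9 13 16 20 22 23 24 25 28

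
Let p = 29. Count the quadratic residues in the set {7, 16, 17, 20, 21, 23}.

4

(7/29) = +1 → QR.
(16/29) = +1 → QR.
(17/29) = -1 → non-residue.
(20/29) = +1 → QR.
(21/29) = -1 → non-residue.
(23/29) = +1 → QR.
Total quadratic residues among the 6: 4.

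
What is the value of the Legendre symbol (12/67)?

Euler's criterion: (12/67) ≡ 12^33 (mod 67).
12^2 ≡ 10 (mod 67)
12^4 ≡ 33 (mod 67)
12^8 ≡ 17 (mod 67)
12^16 ≡ 21 (mod 67)
12^32 ≡ 39 (mod 67)
12^33 = 12^(32+1) ≡ 66 (mod 67).
Result is 66 ≡ −1, so (12/67) = −1.

-1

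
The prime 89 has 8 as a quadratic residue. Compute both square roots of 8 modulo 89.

89 ≡ 1 (mod 4), so we find a root by search.
Trying successive values, 39² = 1521 ≡ 8 (mod 89). The other root is 89 − 39 = 50.

39, 50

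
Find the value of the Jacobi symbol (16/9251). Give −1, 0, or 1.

Pull out 2^4: since 9251 ≡ 3 (mod 8), (2/9251) = -1, so (2/9251)^4 = +1.
Reached (1/9251) = 1. Collecting the sign flips along the way, the symbol is +1.

1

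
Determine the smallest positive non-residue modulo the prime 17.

(2/17) = +1, so 2 is a residue.
(3/17) = −1, so 3 is the smallest positive non-residue mod 17.

3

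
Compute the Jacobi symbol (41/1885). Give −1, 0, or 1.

Reciprocity: 41 ≡ 1 and 1885 ≡ 1 (mod 4), so (41/1885) = +(1885/41).
Reduce top mod 41: now compute (40/41).
Pull out 2^3: since 41 ≡ 1 (mod 8), (2/41) = +1, so (2/41)^3 = +1.
Reciprocity: 5 ≡ 1 and 41 ≡ 1 (mod 4), so (5/41) = +(41/5).
Reduce top mod 5: now compute (1/5).
Reached (1/5) = 1. Collecting the sign flips along the way, the symbol is +1.

1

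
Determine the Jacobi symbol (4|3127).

1

Pull out 2^2: since 3127 ≡ 7 (mod 8), (2/3127) = +1, so (2/3127)^2 = +1.
Reached (1/3127) = 1. Collecting the sign flips along the way, the symbol is +1.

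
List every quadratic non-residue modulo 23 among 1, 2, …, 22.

Square k = 1,…,11 (k and 23−k give the same square):
1²=1, 2²=4, 3²=9, 4²=16, 5²≡2, 6²≡13, 7²≡3, 8²≡18, 9²≡12, 10²≡8, 11²≡6 (mod 23).
The residues are {1, 2, 3, 4, 6, 8, 9, 12, 13, 16, 18}; the non-residues are the remaining 11 nonzero classes.

5,7,10,11,14,15,17,19,20,21,22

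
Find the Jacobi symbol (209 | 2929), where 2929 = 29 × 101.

Reciprocity: 209 ≡ 1 and 2929 ≡ 1 (mod 4), so (209/2929) = +(2929/209).
Reduce top mod 209: now compute (3/209).
Reciprocity: 3 ≡ 3 and 209 ≡ 1 (mod 4), so (3/209) = +(209/3).
Reduce top mod 3: now compute (2/3).
Pull out 2: since 3 ≡ 3 (mod 8), (2/3) = -1.
Reached (1/3) = 1. Collecting the sign flips along the way, the symbol is -1.

-1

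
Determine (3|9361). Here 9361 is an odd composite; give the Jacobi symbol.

Reciprocity: 3 ≡ 3 and 9361 ≡ 1 (mod 4), so (3/9361) = +(9361/3).
Reduce top mod 3: now compute (1/3).
Reached (1/3) = 1. Collecting the sign flips along the way, the symbol is +1.

1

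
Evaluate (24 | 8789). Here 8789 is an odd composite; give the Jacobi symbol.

1

Pull out 2^3: since 8789 ≡ 5 (mod 8), (2/8789) = -1, so (2/8789)^3 = -1.
Reciprocity: 3 ≡ 3 and 8789 ≡ 1 (mod 4), so (3/8789) = +(8789/3).
Reduce top mod 3: now compute (2/3).
Pull out 2: since 3 ≡ 3 (mod 8), (2/3) = -1.
Reached (1/3) = 1. Collecting the sign flips along the way, the symbol is +1.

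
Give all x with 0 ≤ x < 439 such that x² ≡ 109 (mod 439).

Since 439 ≡ 3 (mod 4), a square root of 109 is 109^((439+1)/4) = 109^110 mod 439.
Repeated squaring: 109^2≡28, 109^4≡345, 109^8≡56, 109^16≡63, 109^32≡18, 109^64≡324 (mod 439).
109^110 = 109^(64+32+8+4+2) ≡ 391 (mod 439).
Check: 391² = 152881 ≡ 109 (mod 439). The two roots are 48 and 391.

48, 391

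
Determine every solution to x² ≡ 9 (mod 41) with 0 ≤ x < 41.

3, 38

41 ≡ 1 (mod 4), so we find a root by search.
Trying successive values, 3² = 9 ≡ 9 (mod 41). The other root is 41 − 3 = 38.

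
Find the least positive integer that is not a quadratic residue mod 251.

(2/251) = −1, so 2 is the smallest positive non-residue mod 251.

2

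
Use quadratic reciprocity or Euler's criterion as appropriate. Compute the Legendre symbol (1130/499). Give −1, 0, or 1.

1

Euler's criterion: (1130/499) ≡ 132^249 (mod 499).
132^2 ≡ 458 (mod 499)
132^4 ≡ 184 (mod 499)
132^8 ≡ 423 (mod 499)
132^16 ≡ 287 (mod 499)
132^32 ≡ 34 (mod 499)
132^64 ≡ 158 (mod 499)
132^128 ≡ 14 (mod 499)
132^249 = 132^(128+64+32+16+8+1) ≡ 1 (mod 499).
Result is 1, so (1130/499) = 1.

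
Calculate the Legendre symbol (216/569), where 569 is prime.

Euler's criterion: (216/569) ≡ 216^284 (mod 569).
216^2 ≡ 567 (mod 569)
216^4 ≡ 4 (mod 569)
216^8 ≡ 16 (mod 569)
216^16 ≡ 256 (mod 569)
216^32 ≡ 101 (mod 569)
216^64 ≡ 528 (mod 569)
216^128 ≡ 543 (mod 569)
216^256 ≡ 107 (mod 569)
216^284 = 216^(256+16+8+4) ≡ 568 (mod 569).
Result is 568 ≡ −1, so (216/569) = −1.

-1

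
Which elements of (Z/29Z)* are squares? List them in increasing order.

Square k = 1,…,14 (k and 29−k give the same square):
1²=1, 2²=4, 3²=9, 4²=16, 5²=25, 6²≡7, 7²≡20, 8²≡6, 9²≡23, 10²≡13, 11²≡5, 12²≡28, 13²≡24, 14²≡22 (mod 29).
So the quadratic residues mod 29 are {1, 4, 5, 6, 7, 9, 13, 16, 20, 22, 23, 24, 25, 28}.

1,4,5,6,7,9,13,16,20,22,23,24,25,28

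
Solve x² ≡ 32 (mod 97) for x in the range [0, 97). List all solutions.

97 ≡ 1 (mod 4), so we find a root by search.
Trying successive values, 41² = 1681 ≡ 32 (mod 97). The other root is 97 − 41 = 56.

41, 56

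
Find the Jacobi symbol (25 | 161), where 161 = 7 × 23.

1

Reciprocity: 25 ≡ 1 and 161 ≡ 1 (mod 4), so (25/161) = +(161/25).
Reduce top mod 25: now compute (11/25).
Reciprocity: 11 ≡ 3 and 25 ≡ 1 (mod 4), so (11/25) = +(25/11).
Reduce top mod 11: now compute (3/11).
Reciprocity: 3 ≡ 3 and 11 ≡ 3 (mod 4), so (3/11) = −(11/3).
Reduce top mod 3: now compute (2/3).
Pull out 2: since 3 ≡ 3 (mod 8), (2/3) = -1.
Reached (1/3) = 1. Collecting the sign flips along the way, the symbol is +1.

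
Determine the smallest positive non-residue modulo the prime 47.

(2/47) = +1, so 2 is a residue.
(3/47) = +1, so 3 is a residue.
(4/47) = +1, so 4 is a residue.
(5/47) = −1, so 5 is the smallest positive non-residue mod 47.

5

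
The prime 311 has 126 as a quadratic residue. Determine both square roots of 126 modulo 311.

41, 270

Since 311 ≡ 3 (mod 4), a square root of 126 is 126^((311+1)/4) = 126^78 mod 311.
Repeated squaring: 126^2≡15, 126^4≡225, 126^8≡243, 126^16≡270, 126^32≡126, 126^64≡15 (mod 311).
126^78 = 126^(64+8+4+2) ≡ 270 (mod 311).
Check: 270² = 72900 ≡ 126 (mod 311). The two roots are 41 and 270.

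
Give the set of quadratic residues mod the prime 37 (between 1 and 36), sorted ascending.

1 3 4 7 9 10 11 12 16 21 25 26 27 28 30 33 34 36

Square k = 1,…,18 (k and 37−k give the same square):
1²=1, 2²=4, 3²=9, 4²=16, 5²=25, 6²=36, 7²≡12, 8²≡27, 9²≡7, 10²≡26, 11²≡10, 12²≡33, 13²≡21, 14²≡11, 15²≡3, 16²≡34, 17²≡30, 18²≡28 (mod 37).
So the quadratic residues mod 37 are {1, 3, 4, 7, 9, 10, 11, 12, 16, 21, 25, 26, 27, 28, 30, 33, 34, 36}.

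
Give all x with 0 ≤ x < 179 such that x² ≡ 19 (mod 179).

52, 127

Since 179 ≡ 3 (mod 4), a square root of 19 is 19^((179+1)/4) = 19^45 mod 179.
Repeated squaring: 19^2≡3, 19^4≡9, 19^8≡81, 19^16≡117, 19^32≡85 (mod 179).
19^45 = 19^(32+8+4+1) ≡ 52 (mod 179).
Check: 52² = 2704 ≡ 19 (mod 179). The two roots are 52 and 127.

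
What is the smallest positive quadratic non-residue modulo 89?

(2/89) = +1, so 2 is a residue.
(3/89) = −1, so 3 is the smallest positive non-residue mod 89.

3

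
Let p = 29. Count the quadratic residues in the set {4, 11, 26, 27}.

1

(4/29) = +1 → QR.
(11/29) = -1 → non-residue.
(26/29) = -1 → non-residue.
(27/29) = -1 → non-residue.
Total quadratic residues among the 4: 1.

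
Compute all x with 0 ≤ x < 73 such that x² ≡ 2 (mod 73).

73 ≡ 1 (mod 4), so we find a root by search.
Trying successive values, 32² = 1024 ≡ 2 (mod 73). The other root is 73 − 32 = 41.

32, 41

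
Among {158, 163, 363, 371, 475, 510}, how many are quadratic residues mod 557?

1

(158/557) = -1 → non-residue.
(163/557) = -1 → non-residue.
(363/557) = -1 → non-residue.
(371/557) = -1 → non-residue.
(475/557) = +1 → QR.
(510/557) = -1 → non-residue.
Total quadratic residues among the 6: 1.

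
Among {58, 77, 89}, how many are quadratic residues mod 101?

(58/101) = +1 → QR.
(77/101) = +1 → QR.
(89/101) = -1 → non-residue.
Total quadratic residues among the 3: 2.

2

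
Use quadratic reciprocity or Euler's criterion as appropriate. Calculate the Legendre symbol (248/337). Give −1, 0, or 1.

Pull out 2^3: since 337 ≡ 1 (mod 8), (2/337) = +1, so (2/337)^3 = +1.
Reciprocity: 31 ≡ 3 and 337 ≡ 1 (mod 4), so (31/337) = +(337/31).
Reduce top mod 31: now compute (27/31).
Reciprocity: 27 ≡ 3 and 31 ≡ 3 (mod 4), so (27/31) = −(31/27).
Reduce top mod 27: now compute (4/27).
Pull out 2^2: since 27 ≡ 3 (mod 8), (2/27) = -1, so (2/27)^2 = +1.
Reached (1/27) = 1. Collecting the sign flips along the way, the symbol is -1.

-1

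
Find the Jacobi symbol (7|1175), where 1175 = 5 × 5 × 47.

1

Reciprocity: 7 ≡ 3 and 1175 ≡ 3 (mod 4), so (7/1175) = −(1175/7).
Reduce top mod 7: now compute (6/7).
Pull out 2: since 7 ≡ 7 (mod 8), (2/7) = +1.
Reciprocity: 3 ≡ 3 and 7 ≡ 3 (mod 4), so (3/7) = −(7/3).
Reduce top mod 3: now compute (1/3).
Reached (1/3) = 1. Collecting the sign flips along the way, the symbol is +1.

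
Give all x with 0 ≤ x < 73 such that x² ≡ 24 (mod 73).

30, 43

73 ≡ 1 (mod 4), so we find a root by search.
Trying successive values, 30² = 900 ≡ 24 (mod 73). The other root is 73 − 30 = 43.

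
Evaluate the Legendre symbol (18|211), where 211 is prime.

-1

Euler's criterion: (18/211) ≡ 18^105 (mod 211).
18^2 ≡ 113 (mod 211)
18^4 ≡ 109 (mod 211)
18^8 ≡ 65 (mod 211)
18^16 ≡ 5 (mod 211)
18^32 ≡ 25 (mod 211)
18^64 ≡ 203 (mod 211)
18^105 = 18^(64+32+8+1) ≡ 210 (mod 211).
Result is 210 ≡ −1, so (18/211) = −1.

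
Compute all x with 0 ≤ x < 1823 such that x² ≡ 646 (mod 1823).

Since 1823 ≡ 3 (mod 4), a square root of 646 is 646^((1823+1)/4) = 646^456 mod 1823.
Repeated squaring: 646^2≡1672, 646^4≡925, 646^8≡638, 646^16≡515, 646^32≡890, 646^64≡918, 646^128≡498, 646^256≡76 (mod 1823).
646^456 = 646^(256+128+64+8) ≡ 825 (mod 1823).
Check: 825² = 680625 ≡ 646 (mod 1823). The two roots are 825 and 998.

825, 998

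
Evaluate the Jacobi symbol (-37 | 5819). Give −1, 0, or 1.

First reduce: -37 ≡ 5782 (mod 5819).
Pull out 2: since 5819 ≡ 3 (mod 8), (2/5819) = -1.
Reciprocity: 2891 ≡ 3 and 5819 ≡ 3 (mod 4), so (2891/5819) = −(5819/2891).
Reduce top mod 2891: now compute (37/2891).
Reciprocity: 37 ≡ 1 and 2891 ≡ 3 (mod 4), so (37/2891) = +(2891/37).
Reduce top mod 37: now compute (5/37).
Reciprocity: 5 ≡ 1 and 37 ≡ 1 (mod 4), so (5/37) = +(37/5).
Reduce top mod 5: now compute (2/5).
Pull out 2: since 5 ≡ 5 (mod 8), (2/5) = -1.
Reached (1/5) = 1. Collecting the sign flips along the way, the symbol is -1.

-1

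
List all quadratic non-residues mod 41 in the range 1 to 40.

3 6 7 11 12 13 14 15 17 19 22 24 26 27 28 29 30 34 35 38

Square k = 1,…,20 (k and 41−k give the same square):
1²=1, 2²=4, 3²=9, 4²=16, 5²=25, 6²=36, 7²≡8, 8²≡23, 9²≡40, 10²≡18, 11²≡39, 12²≡21, 13²≡5, 14²≡32, 15²≡20, 16²≡10, 17²≡2, 18²≡37, 19²≡33, 20²≡31 (mod 41).
The residues are {1, 2, 4, 5, 8, 9, 10, 16, 18, 20, 21, 23, 25, 31, 32, 33, 36, 37, 39, 40}; the non-residues are the remaining 20 nonzero classes.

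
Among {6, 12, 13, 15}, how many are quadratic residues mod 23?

3

(6/23) = +1 → QR.
(12/23) = +1 → QR.
(13/23) = +1 → QR.
(15/23) = -1 → non-residue.
Total quadratic residues among the 4: 3.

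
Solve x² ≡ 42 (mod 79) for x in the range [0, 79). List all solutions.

Since 79 ≡ 3 (mod 4), a square root of 42 is 42^((79+1)/4) = 42^20 mod 79.
Repeated squaring: 42^2≡26, 42^4≡44, 42^8≡40, 42^16≡20 (mod 79).
42^20 = 42^(16+4) ≡ 11 (mod 79).
Check: 11² = 121 ≡ 42 (mod 79). The two roots are 11 and 68.

11, 68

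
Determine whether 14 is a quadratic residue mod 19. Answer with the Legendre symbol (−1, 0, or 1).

Pull out 2: since 19 ≡ 3 (mod 8), (2/19) = -1.
Reciprocity: 7 ≡ 3 and 19 ≡ 3 (mod 4), so (7/19) = −(19/7).
Reduce top mod 7: now compute (5/7).
Reciprocity: 5 ≡ 1 and 7 ≡ 3 (mod 4), so (5/7) = +(7/5).
Reduce top mod 5: now compute (2/5).
Pull out 2: since 5 ≡ 5 (mod 8), (2/5) = -1.
Reached (1/5) = 1. Collecting the sign flips along the way, the symbol is -1.

-1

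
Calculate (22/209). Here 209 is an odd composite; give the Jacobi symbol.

0

Pull out 2: since 209 ≡ 1 (mod 8), (2/209) = +1.
Reciprocity: 11 ≡ 3 and 209 ≡ 1 (mod 4), so (11/209) = +(209/11).
Reduce top mod 11: now compute (0/11).
Top reduces to 0: gcd > 1, so the symbol is 0.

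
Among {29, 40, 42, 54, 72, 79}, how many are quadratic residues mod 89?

4

(29/89) = -1 → non-residue.
(40/89) = +1 → QR.
(42/89) = +1 → QR.
(54/89) = -1 → non-residue.
(72/89) = +1 → QR.
(79/89) = +1 → QR.
Total quadratic residues among the 6: 4.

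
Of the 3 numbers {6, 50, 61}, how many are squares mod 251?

(6/251) = -1 → non-residue.
(50/251) = -1 → non-residue.
(61/251) = -1 → non-residue.
Total quadratic residues among the 3: 0.

0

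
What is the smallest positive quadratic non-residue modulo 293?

2

(2/293) = −1, so 2 is the smallest positive non-residue mod 293.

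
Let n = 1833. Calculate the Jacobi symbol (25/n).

1

Reciprocity: 25 ≡ 1 and 1833 ≡ 1 (mod 4), so (25/1833) = +(1833/25).
Reduce top mod 25: now compute (8/25).
Pull out 2^3: since 25 ≡ 1 (mod 8), (2/25) = +1, so (2/25)^3 = +1.
Reached (1/25) = 1. Collecting the sign flips along the way, the symbol is +1.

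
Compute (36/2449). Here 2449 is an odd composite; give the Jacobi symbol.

1

Pull out 2^2: since 2449 ≡ 1 (mod 8), (2/2449) = +1, so (2/2449)^2 = +1.
Reciprocity: 9 ≡ 1 and 2449 ≡ 1 (mod 4), so (9/2449) = +(2449/9).
Reduce top mod 9: now compute (1/9).
Reached (1/9) = 1. Collecting the sign flips along the way, the symbol is +1.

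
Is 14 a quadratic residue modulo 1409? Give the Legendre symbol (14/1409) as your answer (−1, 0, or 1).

Pull out 2: since 1409 ≡ 1 (mod 8), (2/1409) = +1.
Reciprocity: 7 ≡ 3 and 1409 ≡ 1 (mod 4), so (7/1409) = +(1409/7).
Reduce top mod 7: now compute (2/7).
Pull out 2: since 7 ≡ 7 (mod 8), (2/7) = +1.
Reached (1/7) = 1. Collecting the sign flips along the way, the symbol is +1.

1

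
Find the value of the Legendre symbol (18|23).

Euler's criterion: (18/23) ≡ 18^11 (mod 23).
18^2 ≡ 2 (mod 23)
18^4 ≡ 4 (mod 23)
18^8 ≡ 16 (mod 23)
18^11 = 18^(8+2+1) ≡ 1 (mod 23).
Result is 1, so (18/23) = 1.

1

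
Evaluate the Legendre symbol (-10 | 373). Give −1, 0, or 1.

1

Euler's criterion: (-10/373) ≡ 363^186 (mod 373).
363^2 ≡ 100 (mod 373)
363^4 ≡ 302 (mod 373)
363^8 ≡ 192 (mod 373)
363^16 ≡ 310 (mod 373)
363^32 ≡ 239 (mod 373)
363^64 ≡ 52 (mod 373)
363^128 ≡ 93 (mod 373)
363^186 = 363^(128+32+16+8+2) ≡ 1 (mod 373).
Result is 1, so (-10/373) = 1.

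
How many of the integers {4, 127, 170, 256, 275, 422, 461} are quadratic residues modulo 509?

4

(4/509) = +1 → QR.
(127/509) = +1 → QR.
(170/509) = -1 → non-residue.
(256/509) = +1 → QR.
(275/509) = +1 → QR.
(422/509) = -1 → non-residue.
(461/509) = -1 → non-residue.
Total quadratic residues among the 7: 4.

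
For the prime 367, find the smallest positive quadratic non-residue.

3

(2/367) = +1, so 2 is a residue.
(3/367) = −1, so 3 is the smallest positive non-residue mod 367.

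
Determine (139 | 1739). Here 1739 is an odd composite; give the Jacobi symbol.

-1

Reciprocity: 139 ≡ 3 and 1739 ≡ 3 (mod 4), so (139/1739) = −(1739/139).
Reduce top mod 139: now compute (71/139).
Reciprocity: 71 ≡ 3 and 139 ≡ 3 (mod 4), so (71/139) = −(139/71).
Reduce top mod 71: now compute (68/71).
Pull out 2^2: since 71 ≡ 7 (mod 8), (2/71) = +1, so (2/71)^2 = +1.
Reciprocity: 17 ≡ 1 and 71 ≡ 3 (mod 4), so (17/71) = +(71/17).
Reduce top mod 17: now compute (3/17).
Reciprocity: 3 ≡ 3 and 17 ≡ 1 (mod 4), so (3/17) = +(17/3).
Reduce top mod 3: now compute (2/3).
Pull out 2: since 3 ≡ 3 (mod 8), (2/3) = -1.
Reached (1/3) = 1. Collecting the sign flips along the way, the symbol is -1.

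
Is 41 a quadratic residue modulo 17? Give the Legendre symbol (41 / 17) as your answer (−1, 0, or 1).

Euler's criterion: (41/17) ≡ 7^8 (mod 17).
7^2 ≡ 15 (mod 17)
7^4 ≡ 4 (mod 17)
7^8 ≡ 16 (mod 17)
7^8 = 7^(8) ≡ 16 (mod 17).
Result is 16 ≡ −1, so (41/17) = −1.

-1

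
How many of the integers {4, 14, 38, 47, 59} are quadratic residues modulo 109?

2

(4/109) = +1 → QR.
(14/109) = -1 → non-residue.
(38/109) = +1 → QR.
(47/109) = -1 → non-residue.
(59/109) = -1 → non-residue.
Total quadratic residues among the 5: 2.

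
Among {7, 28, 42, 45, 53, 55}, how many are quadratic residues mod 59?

(7/59) = +1 → QR.
(28/59) = +1 → QR.
(42/59) = -1 → non-residue.
(45/59) = +1 → QR.
(53/59) = +1 → QR.
(55/59) = -1 → non-residue.
Total quadratic residues among the 6: 4.

4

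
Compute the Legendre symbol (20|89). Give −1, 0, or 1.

1

Pull out 2^2: since 89 ≡ 1 (mod 8), (2/89) = +1, so (2/89)^2 = +1.
Reciprocity: 5 ≡ 1 and 89 ≡ 1 (mod 4), so (5/89) = +(89/5).
Reduce top mod 5: now compute (4/5).
Pull out 2^2: since 5 ≡ 5 (mod 8), (2/5) = -1, so (2/5)^2 = +1.
Reached (1/5) = 1. Collecting the sign flips along the way, the symbol is +1.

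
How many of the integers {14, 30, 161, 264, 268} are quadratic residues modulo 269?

(14/269) = +1 → QR.
(30/269) = +1 → QR.
(161/269) = -1 → non-residue.
(264/269) = +1 → QR.
(268/269) = +1 → QR.
Total quadratic residues among the 5: 4.

4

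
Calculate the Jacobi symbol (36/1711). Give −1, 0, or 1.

1

Pull out 2^2: since 1711 ≡ 7 (mod 8), (2/1711) = +1, so (2/1711)^2 = +1.
Reciprocity: 9 ≡ 1 and 1711 ≡ 3 (mod 4), so (9/1711) = +(1711/9).
Reduce top mod 9: now compute (1/9).
Reached (1/9) = 1. Collecting the sign flips along the way, the symbol is +1.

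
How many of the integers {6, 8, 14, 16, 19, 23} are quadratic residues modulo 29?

(6/29) = +1 → QR.
(8/29) = -1 → non-residue.
(14/29) = -1 → non-residue.
(16/29) = +1 → QR.
(19/29) = -1 → non-residue.
(23/29) = +1 → QR.
Total quadratic residues among the 6: 3.

3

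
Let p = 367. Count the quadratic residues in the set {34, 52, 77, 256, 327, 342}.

3

(34/367) = -1 → non-residue.
(52/367) = +1 → QR.
(77/367) = -1 → non-residue.
(256/367) = +1 → QR.
(327/367) = +1 → QR.
(342/367) = -1 → non-residue.
Total quadratic residues among the 6: 3.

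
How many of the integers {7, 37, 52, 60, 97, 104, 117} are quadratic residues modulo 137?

3

(7/137) = +1 → QR.
(37/137) = +1 → QR.
(52/137) = -1 → non-residue.
(60/137) = +1 → QR.
(97/137) = -1 → non-residue.
(104/137) = -1 → non-residue.
(117/137) = -1 → non-residue.
Total quadratic residues among the 7: 3.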